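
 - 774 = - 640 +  - 134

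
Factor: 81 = 3^4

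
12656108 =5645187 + 7010921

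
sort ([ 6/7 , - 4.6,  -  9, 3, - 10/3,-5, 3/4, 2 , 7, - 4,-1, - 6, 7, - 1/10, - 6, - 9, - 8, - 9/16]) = [ - 9, - 9 , - 8, - 6, - 6,- 5,-4.6,  -  4, - 10/3,-1, - 9/16 , - 1/10, 3/4, 6/7, 2, 3, 7, 7]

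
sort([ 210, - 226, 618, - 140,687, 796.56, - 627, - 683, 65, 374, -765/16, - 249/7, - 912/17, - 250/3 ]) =[-683, - 627 , - 226, - 140, - 250/3,-912/17,- 765/16,-249/7, 65, 210, 374, 618, 687, 796.56 ]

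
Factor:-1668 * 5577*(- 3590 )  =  33395745240 = 2^3*3^2 * 5^1 * 11^1*13^2*139^1*359^1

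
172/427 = 172/427 = 0.40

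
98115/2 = 49057 + 1/2 = 49057.50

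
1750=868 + 882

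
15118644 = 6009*2516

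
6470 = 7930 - 1460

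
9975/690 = 14 + 21/46 = 14.46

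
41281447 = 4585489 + 36695958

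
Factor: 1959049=83^1*23603^1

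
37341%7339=646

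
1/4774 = 1/4774 = 0.00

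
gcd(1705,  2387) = 341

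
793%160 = 153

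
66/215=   66/215 = 0.31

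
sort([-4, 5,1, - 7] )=[ -7,  -  4, 1, 5 ] 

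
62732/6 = 10455+ 1/3 = 10455.33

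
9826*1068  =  10494168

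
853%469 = 384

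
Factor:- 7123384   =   - 2^3 * 857^1* 1039^1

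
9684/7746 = 1614/1291 = 1.25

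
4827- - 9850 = 14677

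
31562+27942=59504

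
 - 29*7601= - 220429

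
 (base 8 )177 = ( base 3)11201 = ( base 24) 57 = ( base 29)4b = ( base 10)127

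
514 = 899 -385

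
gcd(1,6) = 1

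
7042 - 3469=3573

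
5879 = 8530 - 2651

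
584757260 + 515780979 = 1100538239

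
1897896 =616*3081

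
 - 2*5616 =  - 11232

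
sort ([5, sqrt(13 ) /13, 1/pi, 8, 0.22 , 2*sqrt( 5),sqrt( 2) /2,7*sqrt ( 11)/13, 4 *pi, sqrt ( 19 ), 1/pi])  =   [ 0.22, sqrt( 13)/13, 1/pi,1/pi, sqrt (2) /2,7* sqrt(11)/13, sqrt( 19) , 2*sqrt( 5 ),5, 8,4*pi]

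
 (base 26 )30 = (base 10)78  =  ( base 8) 116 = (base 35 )28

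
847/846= 847/846 = 1.00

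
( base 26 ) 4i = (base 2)1111010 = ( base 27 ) 4e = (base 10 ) 122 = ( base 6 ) 322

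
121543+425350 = 546893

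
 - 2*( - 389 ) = 778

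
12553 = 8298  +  4255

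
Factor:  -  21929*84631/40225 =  - 5^( - 2)*1609^(-1 )*21929^1*84631^1 = - 1855873199/40225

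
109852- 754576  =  -644724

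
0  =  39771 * 0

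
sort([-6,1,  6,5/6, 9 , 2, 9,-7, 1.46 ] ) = [ - 7, - 6,  5/6,1,1.46,2 , 6, 9, 9] 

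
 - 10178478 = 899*( - 11322)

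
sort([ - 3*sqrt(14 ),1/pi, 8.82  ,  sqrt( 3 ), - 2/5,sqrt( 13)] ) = [ -3*sqrt( 14) ,-2/5,  1/pi,sqrt(3 ),sqrt(13),  8.82]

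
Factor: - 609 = -3^1*7^1*29^1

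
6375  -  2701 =3674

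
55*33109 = 1820995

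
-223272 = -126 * 1772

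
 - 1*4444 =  - 4444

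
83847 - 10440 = 73407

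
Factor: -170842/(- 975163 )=2^1*12203^1*139309^( - 1 ) =24406/139309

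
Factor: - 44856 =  - 2^3*3^2*7^1 * 89^1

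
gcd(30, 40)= 10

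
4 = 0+4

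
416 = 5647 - 5231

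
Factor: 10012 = 2^2*2503^1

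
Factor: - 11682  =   - 2^1*3^2*11^1 * 59^1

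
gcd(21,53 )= 1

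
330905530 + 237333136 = 568238666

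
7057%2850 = 1357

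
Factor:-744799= - 11^1*67709^1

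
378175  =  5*75635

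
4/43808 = 1/10952 = 0.00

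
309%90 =39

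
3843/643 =5 + 628/643 = 5.98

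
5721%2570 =581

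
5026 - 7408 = -2382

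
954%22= 8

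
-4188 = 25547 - 29735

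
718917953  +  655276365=1374194318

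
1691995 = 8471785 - 6779790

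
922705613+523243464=1445949077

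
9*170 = 1530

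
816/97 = 8 + 40/97 = 8.41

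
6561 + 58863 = 65424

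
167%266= 167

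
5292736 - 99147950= - 93855214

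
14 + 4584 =4598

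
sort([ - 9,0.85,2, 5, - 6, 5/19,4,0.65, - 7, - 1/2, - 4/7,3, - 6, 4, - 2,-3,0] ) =[ - 9, - 7, - 6, - 6, - 3, - 2, -4/7, - 1/2,0,5/19,0.65, 0.85,2,3,4,4, 5 ] 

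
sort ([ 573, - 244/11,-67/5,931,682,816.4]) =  [ - 244/11,  -  67/5,573 , 682, 816.4 , 931 ]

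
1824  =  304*6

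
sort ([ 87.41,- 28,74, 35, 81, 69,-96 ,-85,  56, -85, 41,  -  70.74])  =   [- 96, -85, - 85,-70.74,- 28, 35, 41, 56, 69, 74, 81,87.41 ]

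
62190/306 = 203 + 4/17 = 203.24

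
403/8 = 403/8 = 50.38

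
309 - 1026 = -717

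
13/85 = 13/85 = 0.15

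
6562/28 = 234 + 5/14 = 234.36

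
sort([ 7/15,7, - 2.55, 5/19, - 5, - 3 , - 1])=[  -  5, - 3, - 2.55, - 1, 5/19, 7/15, 7]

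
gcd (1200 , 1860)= 60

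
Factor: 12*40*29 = 2^5*3^1*5^1 * 29^1 = 13920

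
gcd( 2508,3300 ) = 132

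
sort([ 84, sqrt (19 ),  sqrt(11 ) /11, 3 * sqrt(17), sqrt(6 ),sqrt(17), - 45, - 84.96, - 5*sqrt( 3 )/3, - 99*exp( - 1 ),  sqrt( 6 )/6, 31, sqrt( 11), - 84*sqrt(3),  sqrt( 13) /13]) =[ - 84*sqrt( 3), - 84.96, - 45,-99 * exp( - 1), - 5*sqrt (3 ) /3,  sqrt (13)/13, sqrt(11)/11, sqrt ( 6) /6, sqrt(6), sqrt( 11),sqrt(17),sqrt (19 ), 3*sqrt(17 ), 31,  84]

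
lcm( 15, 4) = 60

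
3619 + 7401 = 11020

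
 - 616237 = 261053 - 877290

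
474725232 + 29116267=503841499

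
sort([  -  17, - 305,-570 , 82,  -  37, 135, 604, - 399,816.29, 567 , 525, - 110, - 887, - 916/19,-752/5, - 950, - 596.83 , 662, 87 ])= [ - 950, - 887, - 596.83, - 570,- 399, -305, - 752/5, - 110, - 916/19, - 37, - 17, 82, 87,135, 525, 567, 604,662,816.29 ]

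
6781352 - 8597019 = -1815667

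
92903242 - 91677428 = 1225814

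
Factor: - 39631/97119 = - 3^( - 4)*11^( - 1)* 109^( - 1) * 39631^1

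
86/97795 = 86/97795 = 0.00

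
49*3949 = 193501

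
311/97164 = 311/97164 = 0.00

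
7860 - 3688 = 4172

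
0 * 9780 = 0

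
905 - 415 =490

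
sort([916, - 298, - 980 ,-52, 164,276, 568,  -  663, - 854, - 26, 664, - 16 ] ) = [ - 980 ,  -  854,-663, - 298,  -  52,-26, - 16,164 , 276, 568 , 664, 916 ] 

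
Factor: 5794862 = 2^1*59^1*49109^1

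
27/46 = 27/46 =0.59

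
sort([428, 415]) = [ 415, 428]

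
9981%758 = 127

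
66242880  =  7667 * 8640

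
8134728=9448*861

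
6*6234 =37404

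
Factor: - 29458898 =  - 2^1*7^3*42943^1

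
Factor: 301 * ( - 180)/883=-2^2*3^2*5^1*7^1*43^1 * 883^( - 1)   =  - 54180/883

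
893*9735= 8693355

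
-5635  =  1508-7143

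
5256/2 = 2628 = 2628.00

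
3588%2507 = 1081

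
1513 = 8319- 6806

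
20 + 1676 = 1696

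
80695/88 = 80695/88= 916.99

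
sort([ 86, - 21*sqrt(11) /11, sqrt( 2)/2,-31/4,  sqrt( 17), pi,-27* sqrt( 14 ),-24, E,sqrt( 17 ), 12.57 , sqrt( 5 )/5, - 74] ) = [-27*sqrt ( 14 ),-74, - 24,-31/4, - 21 * sqrt( 11 ) /11, sqrt (5) /5, sqrt( 2) /2, E,pi, sqrt(17),sqrt( 17) , 12.57,  86]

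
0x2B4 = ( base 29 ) np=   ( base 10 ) 692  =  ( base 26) 10G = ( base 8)1264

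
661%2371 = 661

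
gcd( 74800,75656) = 8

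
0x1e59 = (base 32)7ip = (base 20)j89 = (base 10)7769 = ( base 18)15hb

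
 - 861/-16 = 53 + 13/16 = 53.81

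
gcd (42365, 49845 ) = 5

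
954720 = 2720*351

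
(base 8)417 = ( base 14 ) 155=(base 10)271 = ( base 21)CJ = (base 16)10f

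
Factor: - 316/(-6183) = 2^2*3^(  -  3)*79^1*229^(-1) 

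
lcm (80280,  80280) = 80280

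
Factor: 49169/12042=2^( - 1)*3^( - 3)*223^ (-1)*49169^1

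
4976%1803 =1370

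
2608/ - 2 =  - 1304 + 0/1= - 1304.00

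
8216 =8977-761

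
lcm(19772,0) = 0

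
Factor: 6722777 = 71^1*94687^1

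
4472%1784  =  904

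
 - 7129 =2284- 9413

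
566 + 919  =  1485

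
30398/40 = 759+19/20=759.95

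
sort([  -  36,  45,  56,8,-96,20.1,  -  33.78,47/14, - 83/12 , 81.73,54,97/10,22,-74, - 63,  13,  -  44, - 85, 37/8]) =[-96,-85,  -  74, - 63,-44, - 36, - 33.78 ,-83/12,47/14,37/8,8, 97/10,13,20.1, 22,45, 54, 56,81.73] 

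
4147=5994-1847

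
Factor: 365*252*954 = 2^3* 3^4*5^1 * 7^1*53^1*73^1= 87748920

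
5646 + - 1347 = 4299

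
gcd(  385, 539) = 77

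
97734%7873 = 3258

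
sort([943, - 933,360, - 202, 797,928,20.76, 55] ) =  [  -  933 , - 202, 20.76, 55, 360,797,928, 943 ]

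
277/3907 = 277/3907 = 0.07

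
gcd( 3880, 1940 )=1940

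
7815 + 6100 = 13915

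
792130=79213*10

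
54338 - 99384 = - 45046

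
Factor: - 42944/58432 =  - 61/83=-  61^1 * 83^(  -  1) 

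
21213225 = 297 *71425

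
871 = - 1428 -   -  2299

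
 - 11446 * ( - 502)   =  5745892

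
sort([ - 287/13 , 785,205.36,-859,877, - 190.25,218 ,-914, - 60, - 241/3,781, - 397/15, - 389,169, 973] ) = [ - 914,-859,  -  389, - 190.25 , - 241/3, - 60, - 397/15,  -  287/13,169,205.36,218,781,  785, 877,973]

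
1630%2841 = 1630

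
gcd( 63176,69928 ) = 8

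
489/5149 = 489/5149 = 0.09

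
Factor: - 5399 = -5399^1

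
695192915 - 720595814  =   - 25402899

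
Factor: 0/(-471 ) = 0^1 = 0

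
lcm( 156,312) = 312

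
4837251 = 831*5821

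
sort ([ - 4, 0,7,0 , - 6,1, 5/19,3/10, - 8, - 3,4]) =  [ - 8, - 6, - 4, - 3,0,0,5/19 , 3/10,1,4, 7]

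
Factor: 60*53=3180 = 2^2*3^1 * 5^1*53^1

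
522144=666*784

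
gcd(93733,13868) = 1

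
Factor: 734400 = 2^6*3^3*5^2*17^1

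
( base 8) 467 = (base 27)be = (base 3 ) 102112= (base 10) 311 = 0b100110111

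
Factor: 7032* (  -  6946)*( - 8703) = 2^4*3^3*23^1 * 151^1*293^1*967^1 =425091699216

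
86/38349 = 86/38349  =  0.00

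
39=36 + 3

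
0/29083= 0 = 0.00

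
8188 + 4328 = 12516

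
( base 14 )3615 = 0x24D3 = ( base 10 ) 9427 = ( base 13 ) 43a2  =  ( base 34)859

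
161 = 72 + 89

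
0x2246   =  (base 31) 941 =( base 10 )8774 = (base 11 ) 6657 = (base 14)32aa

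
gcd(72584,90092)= 4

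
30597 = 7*4371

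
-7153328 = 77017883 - 84171211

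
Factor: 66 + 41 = 107^1 = 107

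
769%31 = 25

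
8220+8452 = 16672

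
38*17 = 646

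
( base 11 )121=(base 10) 144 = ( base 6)400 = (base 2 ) 10010000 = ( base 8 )220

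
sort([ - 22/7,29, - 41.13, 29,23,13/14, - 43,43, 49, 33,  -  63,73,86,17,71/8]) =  [ - 63, - 43, - 41.13,  -  22/7,13/14,  71/8,  17,23, 29, 29,33,43, 49,73, 86]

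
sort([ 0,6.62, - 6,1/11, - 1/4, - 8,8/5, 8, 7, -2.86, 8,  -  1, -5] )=[ -8, - 6,  -  5, - 2.86 ,  -  1,- 1/4,0,1/11, 8/5,6.62,  7,  8,8]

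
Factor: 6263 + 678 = 6941 = 11^1 *631^1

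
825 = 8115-7290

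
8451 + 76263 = 84714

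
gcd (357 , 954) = 3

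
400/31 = 400/31 = 12.90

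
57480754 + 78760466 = 136241220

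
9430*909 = 8571870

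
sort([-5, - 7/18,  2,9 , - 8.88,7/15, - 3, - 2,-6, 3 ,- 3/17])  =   [ - 8.88, - 6, - 5, - 3, - 2, - 7/18, - 3/17, 7/15 , 2,3, 9] 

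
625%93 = 67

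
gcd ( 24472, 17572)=92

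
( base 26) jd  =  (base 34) ev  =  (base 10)507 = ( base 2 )111111011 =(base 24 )l3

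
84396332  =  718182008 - 633785676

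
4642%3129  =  1513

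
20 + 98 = 118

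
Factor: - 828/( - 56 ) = 2^ ( - 1)*3^2*7^(  -  1) * 23^1= 207/14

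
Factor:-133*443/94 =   -  58919/94 = - 2^(-1) * 7^1 *19^1*47^(  -  1 )*443^1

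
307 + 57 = 364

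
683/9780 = 683/9780 =0.07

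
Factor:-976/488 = -2 = -2^1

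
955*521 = 497555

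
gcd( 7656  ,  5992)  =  8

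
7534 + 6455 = 13989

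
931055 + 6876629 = 7807684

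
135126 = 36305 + 98821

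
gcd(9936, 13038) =6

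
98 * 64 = 6272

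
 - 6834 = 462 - 7296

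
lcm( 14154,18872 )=56616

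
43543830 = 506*86055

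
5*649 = 3245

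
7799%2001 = 1796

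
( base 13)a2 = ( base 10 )132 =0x84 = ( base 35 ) 3r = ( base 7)246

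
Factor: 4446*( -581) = -2^1*3^2 *7^1*13^1*19^1*83^1 =- 2583126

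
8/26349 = 8/26349 = 0.00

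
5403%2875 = 2528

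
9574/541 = 17 + 377/541 = 17.70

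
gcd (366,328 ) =2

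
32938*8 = 263504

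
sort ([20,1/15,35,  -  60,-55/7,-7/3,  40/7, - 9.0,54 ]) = [-60, - 9.0,- 55/7,  -  7/3,1/15,40/7, 20, 35,54 ]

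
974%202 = 166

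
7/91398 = 7/91398 = 0.00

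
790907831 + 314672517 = 1105580348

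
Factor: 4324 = 2^2*23^1*47^1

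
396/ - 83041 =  - 396/83041 = -0.00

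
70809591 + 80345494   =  151155085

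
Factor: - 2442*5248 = - 12815616   =  - 2^8*3^1 * 11^1*37^1*41^1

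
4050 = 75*54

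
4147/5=829 + 2/5 = 829.40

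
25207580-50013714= - 24806134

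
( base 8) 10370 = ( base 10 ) 4344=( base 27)5PO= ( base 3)12221220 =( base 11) 329A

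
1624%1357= 267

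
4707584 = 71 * 66304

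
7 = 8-1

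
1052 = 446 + 606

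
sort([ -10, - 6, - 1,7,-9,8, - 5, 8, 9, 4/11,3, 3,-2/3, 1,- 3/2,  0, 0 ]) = [ - 10, - 9, - 6,-5, - 3/2, -1, -2/3, 0,  0,4/11, 1,3,  3,  7, 8, 8, 9] 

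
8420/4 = 2105 = 2105.00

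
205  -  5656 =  - 5451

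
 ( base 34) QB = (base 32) RV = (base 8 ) 1577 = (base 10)895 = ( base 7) 2416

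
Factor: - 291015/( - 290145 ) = 3^1*23^( - 1 )*29^ ( - 1 )*223^1 = 669/667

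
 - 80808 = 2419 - 83227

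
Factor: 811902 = 2^1*3^1 * 7^1*13^1*1487^1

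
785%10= 5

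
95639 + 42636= 138275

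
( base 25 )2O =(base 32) 2A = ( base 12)62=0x4A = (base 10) 74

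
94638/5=94638/5 = 18927.60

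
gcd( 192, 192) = 192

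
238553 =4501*53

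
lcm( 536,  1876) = 3752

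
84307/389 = 216 + 283/389 = 216.73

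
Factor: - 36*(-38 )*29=2^3*3^2 *19^1*29^1 = 39672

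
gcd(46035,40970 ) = 5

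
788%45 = 23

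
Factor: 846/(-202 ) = -3^2*47^1*101^ ( - 1) = - 423/101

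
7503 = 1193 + 6310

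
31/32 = 31/32= 0.97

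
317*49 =15533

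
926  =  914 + 12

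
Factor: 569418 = 2^1 * 3^1 * 94903^1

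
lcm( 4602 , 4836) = 285324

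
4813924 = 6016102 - 1202178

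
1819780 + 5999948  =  7819728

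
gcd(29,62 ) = 1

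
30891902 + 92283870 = 123175772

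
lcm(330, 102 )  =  5610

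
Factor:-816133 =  -816133^1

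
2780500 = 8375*332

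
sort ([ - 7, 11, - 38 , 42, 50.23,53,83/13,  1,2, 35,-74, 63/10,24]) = [ -74, - 38,- 7, 1, 2, 63/10, 83/13, 11,  24, 35,  42, 50.23 , 53 ]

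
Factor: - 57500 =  - 2^2*5^4*23^1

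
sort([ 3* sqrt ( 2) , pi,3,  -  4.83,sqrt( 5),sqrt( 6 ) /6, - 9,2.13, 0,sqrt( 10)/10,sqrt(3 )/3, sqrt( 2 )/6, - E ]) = [ - 9, - 4.83,-E, 0,sqrt (2 ) /6,sqrt( 10)/10 , sqrt ( 6 )/6, sqrt( 3)/3  ,  2.13,sqrt( 5 ),3,pi,3*sqrt(2) ] 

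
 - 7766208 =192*(  -  40449)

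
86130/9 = 9570 = 9570.00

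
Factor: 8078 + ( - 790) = 2^3*911^1= 7288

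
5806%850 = 706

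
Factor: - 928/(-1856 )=2^( - 1 ) = 1/2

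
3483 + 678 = 4161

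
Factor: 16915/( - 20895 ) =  - 17/21 = - 3^( - 1 )*7^( - 1 ) *17^1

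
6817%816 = 289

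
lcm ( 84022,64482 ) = 2772726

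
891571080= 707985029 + 183586051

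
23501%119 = 58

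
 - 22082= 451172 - 473254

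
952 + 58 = 1010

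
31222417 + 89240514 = 120462931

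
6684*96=641664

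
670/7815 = 134/1563 =0.09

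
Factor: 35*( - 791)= - 27685= - 5^1*7^2*113^1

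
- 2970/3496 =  - 1485/1748 = - 0.85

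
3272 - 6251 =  - 2979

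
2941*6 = 17646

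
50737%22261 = 6215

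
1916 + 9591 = 11507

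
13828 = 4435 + 9393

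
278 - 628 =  - 350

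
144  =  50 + 94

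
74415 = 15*4961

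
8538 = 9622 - 1084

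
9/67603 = 9/67603 = 0.00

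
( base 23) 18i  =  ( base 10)731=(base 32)mr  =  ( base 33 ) m5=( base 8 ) 1333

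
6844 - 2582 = 4262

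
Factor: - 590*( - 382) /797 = 225380/797  =  2^2*5^1*59^1* 191^1*797^ ( - 1)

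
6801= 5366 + 1435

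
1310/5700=131/570 = 0.23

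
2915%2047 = 868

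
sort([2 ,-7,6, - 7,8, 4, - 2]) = [ - 7, - 7, - 2, 2, 4, 6,8 ] 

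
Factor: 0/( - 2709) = 0^1 = 0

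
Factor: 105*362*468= 2^3*3^3*5^1*7^1*13^1*181^1 =17788680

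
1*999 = 999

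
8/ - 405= - 8/405  =  - 0.02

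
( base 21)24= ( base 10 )46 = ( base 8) 56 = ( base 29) 1h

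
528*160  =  84480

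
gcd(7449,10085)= 1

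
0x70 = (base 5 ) 422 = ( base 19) 5H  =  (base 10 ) 112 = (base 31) 3J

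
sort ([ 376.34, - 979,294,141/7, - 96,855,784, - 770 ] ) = [-979, - 770, - 96,141/7,294,376.34,784,855 ] 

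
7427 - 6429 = 998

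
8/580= 2/145 = 0.01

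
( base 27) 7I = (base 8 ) 317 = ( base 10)207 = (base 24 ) 8f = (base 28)7B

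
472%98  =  80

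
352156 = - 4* ( - 88039 ) 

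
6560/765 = 8 + 88/153 = 8.58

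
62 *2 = 124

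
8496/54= 157+1/3 = 157.33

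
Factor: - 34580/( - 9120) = 2^( - 3 )*3^( - 1 )*7^1*13^1 = 91/24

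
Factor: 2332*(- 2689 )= - 6270748 = - 2^2*11^1*53^1 *2689^1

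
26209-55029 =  - 28820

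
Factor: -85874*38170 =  -2^2*5^1*11^1*347^1 * 42937^1=- 3277810580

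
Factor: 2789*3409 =9507701 =7^1*487^1*2789^1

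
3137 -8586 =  - 5449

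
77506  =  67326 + 10180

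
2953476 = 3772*783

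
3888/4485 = 1296/1495  =  0.87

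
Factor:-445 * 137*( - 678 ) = 41334270 = 2^1 * 3^1 * 5^1 * 89^1*113^1 * 137^1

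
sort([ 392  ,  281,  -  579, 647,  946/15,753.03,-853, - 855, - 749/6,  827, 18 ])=[ - 855, - 853, - 579,- 749/6,18, 946/15, 281, 392,647,753.03, 827]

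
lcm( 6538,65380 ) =65380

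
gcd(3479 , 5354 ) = 1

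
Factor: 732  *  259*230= 2^3*3^1 * 5^1* 7^1*23^1*37^1 * 61^1 = 43605240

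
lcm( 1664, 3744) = 14976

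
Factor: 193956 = 2^2*3^1 * 7^1*2309^1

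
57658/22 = 2620  +  9/11=2620.82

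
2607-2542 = 65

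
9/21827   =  9/21827  =  0.00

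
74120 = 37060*2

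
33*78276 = 2583108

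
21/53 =21/53 = 0.40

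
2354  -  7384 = -5030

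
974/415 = 2 + 144/415 = 2.35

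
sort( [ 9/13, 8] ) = [9/13, 8] 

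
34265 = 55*623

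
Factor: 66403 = 66403^1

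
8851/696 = 8851/696 = 12.72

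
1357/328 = 1357/328 = 4.14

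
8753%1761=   1709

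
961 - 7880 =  - 6919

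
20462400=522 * 39200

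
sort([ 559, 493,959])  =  [493 , 559,959 ] 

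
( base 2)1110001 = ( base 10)113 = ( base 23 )4l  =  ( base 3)11012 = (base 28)41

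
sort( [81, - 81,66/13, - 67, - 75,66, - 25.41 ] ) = [  -  81,- 75, - 67,-25.41, 66/13, 66,81]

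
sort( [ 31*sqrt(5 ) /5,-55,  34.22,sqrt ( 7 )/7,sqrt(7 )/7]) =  [ - 55, sqrt( 7 )/7, sqrt(7 )/7,31 * sqrt (5 )/5,  34.22]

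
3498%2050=1448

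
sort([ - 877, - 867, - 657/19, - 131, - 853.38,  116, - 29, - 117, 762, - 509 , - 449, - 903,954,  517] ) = [ - 903, - 877, - 867, - 853.38, - 509,-449, - 131,-117, - 657/19, - 29,  116,517,762, 954]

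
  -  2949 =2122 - 5071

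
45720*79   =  3611880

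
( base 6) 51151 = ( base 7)25501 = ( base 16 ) 1a6b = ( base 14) 2671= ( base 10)6763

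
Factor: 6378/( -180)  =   - 1063/30  =  - 2^( - 1 )  *3^( - 1)  *5^(  -  1 )*1063^1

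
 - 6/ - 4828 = 3/2414 = 0.00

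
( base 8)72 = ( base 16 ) 3a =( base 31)1r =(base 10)58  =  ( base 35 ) 1N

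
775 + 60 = 835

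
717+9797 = 10514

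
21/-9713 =-21/9713 = - 0.00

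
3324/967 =3 +423/967 = 3.44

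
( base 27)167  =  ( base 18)2dg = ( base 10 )898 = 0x382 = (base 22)1ii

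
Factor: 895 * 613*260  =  142645100 = 2^2*5^2* 13^1 * 179^1 * 613^1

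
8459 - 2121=6338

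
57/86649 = 19/28883 = 0.00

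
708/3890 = 354/1945 = 0.18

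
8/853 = 8/853 =0.01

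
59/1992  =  59/1992 = 0.03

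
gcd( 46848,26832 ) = 48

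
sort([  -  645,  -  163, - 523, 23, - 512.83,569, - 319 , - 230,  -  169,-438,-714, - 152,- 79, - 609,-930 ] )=[ - 930,  -  714, - 645, - 609, - 523,  -  512.83, - 438,  -  319,-230,-169, - 163, - 152, - 79, 23, 569 ] 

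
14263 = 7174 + 7089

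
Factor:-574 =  - 2^1*7^1*41^1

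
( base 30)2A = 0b1000110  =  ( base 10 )70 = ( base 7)130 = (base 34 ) 22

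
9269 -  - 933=10202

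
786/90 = 8+ 11/15 = 8.73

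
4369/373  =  11 + 266/373 = 11.71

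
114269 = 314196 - 199927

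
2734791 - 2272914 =461877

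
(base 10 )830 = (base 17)2ee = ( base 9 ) 1122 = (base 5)11310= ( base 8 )1476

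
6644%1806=1226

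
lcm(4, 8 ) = 8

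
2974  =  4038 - 1064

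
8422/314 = 4211/157 = 26.82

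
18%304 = 18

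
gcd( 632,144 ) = 8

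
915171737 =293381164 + 621790573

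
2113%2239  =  2113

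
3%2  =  1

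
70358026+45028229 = 115386255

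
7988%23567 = 7988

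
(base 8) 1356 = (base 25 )150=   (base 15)350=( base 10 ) 750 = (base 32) ne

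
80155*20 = 1603100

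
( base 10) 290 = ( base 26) B4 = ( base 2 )100100010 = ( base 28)aa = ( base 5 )2130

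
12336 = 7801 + 4535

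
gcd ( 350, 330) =10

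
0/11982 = 0 = 0.00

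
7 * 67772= 474404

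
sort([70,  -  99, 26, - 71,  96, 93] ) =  [  -  99,-71,26,70,93, 96]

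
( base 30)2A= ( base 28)2e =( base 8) 106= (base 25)2k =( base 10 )70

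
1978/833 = 1978/833  =  2.37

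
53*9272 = 491416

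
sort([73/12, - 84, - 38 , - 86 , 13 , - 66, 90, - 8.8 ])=[  -  86 , - 84, - 66, - 38, - 8.8, 73/12 , 13, 90]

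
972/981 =108/109 = 0.99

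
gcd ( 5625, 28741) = 1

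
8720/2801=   3 + 317/2801= 3.11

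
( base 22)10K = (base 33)f9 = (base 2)111111000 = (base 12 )360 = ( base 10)504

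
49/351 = 49/351 = 0.14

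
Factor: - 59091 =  - 3^1*19697^1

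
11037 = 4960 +6077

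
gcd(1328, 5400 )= 8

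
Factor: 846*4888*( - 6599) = -2^4*3^2*13^1*47^2*6599^1  =  -27288501552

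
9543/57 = 167+8/19   =  167.42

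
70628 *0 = 0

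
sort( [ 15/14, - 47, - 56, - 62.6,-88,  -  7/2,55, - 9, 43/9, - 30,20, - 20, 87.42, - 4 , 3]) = [ - 88, - 62.6 , - 56, - 47, - 30,-20,  -  9, - 4,-7/2,15/14,3, 43/9, 20 , 55, 87.42] 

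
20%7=6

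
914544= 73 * 12528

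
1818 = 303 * 6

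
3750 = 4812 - 1062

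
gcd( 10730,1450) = 290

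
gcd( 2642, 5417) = 1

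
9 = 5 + 4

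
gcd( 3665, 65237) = 733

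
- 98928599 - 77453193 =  -176381792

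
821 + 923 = 1744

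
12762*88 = 1123056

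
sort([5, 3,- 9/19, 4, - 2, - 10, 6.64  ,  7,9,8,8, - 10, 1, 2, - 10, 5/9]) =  [ - 10, - 10, - 10, - 2, - 9/19,5/9, 1, 2, 3 , 4, 5,6.64, 7, 8, 8, 9 ]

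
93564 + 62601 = 156165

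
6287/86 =6287/86 = 73.10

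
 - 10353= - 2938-7415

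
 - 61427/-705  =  87 + 92/705 = 87.13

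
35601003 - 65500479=  -  29899476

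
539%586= 539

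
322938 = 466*693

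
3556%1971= 1585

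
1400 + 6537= 7937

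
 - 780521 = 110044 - 890565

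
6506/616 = 3253/308= 10.56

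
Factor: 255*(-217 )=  -3^1*5^1*7^1*17^1*31^1 = - 55335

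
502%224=54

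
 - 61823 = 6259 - 68082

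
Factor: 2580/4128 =5/8=2^(-3)*5^1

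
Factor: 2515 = 5^1*503^1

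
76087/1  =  76087 = 76087.00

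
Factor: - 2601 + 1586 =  - 1015 = - 5^1 * 7^1*29^1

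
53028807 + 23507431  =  76536238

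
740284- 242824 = 497460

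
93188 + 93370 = 186558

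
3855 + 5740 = 9595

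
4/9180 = 1/2295 = 0.00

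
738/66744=41/3708 = 0.01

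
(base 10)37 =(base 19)1I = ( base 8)45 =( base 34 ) 13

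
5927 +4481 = 10408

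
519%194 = 131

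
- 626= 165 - 791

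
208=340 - 132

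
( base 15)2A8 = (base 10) 608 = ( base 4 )21200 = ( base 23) 13a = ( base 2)1001100000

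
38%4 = 2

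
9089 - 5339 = 3750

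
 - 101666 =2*(-50833)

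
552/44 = 138/11  =  12.55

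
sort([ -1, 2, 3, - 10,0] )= [ - 10, - 1, 0 , 2,3]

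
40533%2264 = 2045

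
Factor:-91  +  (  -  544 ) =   -  635 = - 5^1*127^1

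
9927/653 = 15 + 132/653 = 15.20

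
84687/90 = 940 + 29/30 = 940.97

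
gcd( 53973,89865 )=9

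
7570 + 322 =7892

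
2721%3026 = 2721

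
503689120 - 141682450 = 362006670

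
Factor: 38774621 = 38774621^1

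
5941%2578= 785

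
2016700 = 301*6700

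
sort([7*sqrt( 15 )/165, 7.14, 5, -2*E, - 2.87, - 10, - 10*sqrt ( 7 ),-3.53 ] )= [ - 10*sqrt( 7 ), - 10, - 2*E,  -  3.53,- 2.87,7*sqrt ( 15)/165,5,7.14]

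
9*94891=854019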